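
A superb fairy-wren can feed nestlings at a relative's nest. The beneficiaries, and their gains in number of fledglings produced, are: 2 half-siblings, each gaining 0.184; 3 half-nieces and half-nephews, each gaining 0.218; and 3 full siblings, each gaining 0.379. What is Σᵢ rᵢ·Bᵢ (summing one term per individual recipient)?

0.74225

r to a half-sibling = 1/4 (half-sibs share one parent — one path of length 2: r = (1/2)^2 = 1/4).
r to a half-niece or half-nephew = 0.125 (half-aunt/uncle↔niece/nephew: one path of length 3: r = (1/2)^3 = 1/8).
r to a full sibling = 1/2 (full sibs share both parents — two paths of length 2: r = 2·(1/2)^2 = 1/2).
Summing one r·B term per recipient: 2·0.25·0.184 + 3·0.125·0.218 + 3·0.5·0.379 = 0.74225.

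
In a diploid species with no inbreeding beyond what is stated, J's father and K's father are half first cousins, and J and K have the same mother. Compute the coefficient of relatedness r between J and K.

With two independent routes of shared ancestry, r is the sum of the two contributions.
J and K are related in two ways: half second cousins through their fathers (r = 1/64) and half-sibs through their shared mother (r = 1/4).
r = 1/64 + 1/4 = 0.265625.

0.265625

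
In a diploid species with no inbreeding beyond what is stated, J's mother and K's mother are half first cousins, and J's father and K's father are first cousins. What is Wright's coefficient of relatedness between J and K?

0.046875

With two independent routes of shared ancestry, r is the sum of the two contributions.
J and K are related in two ways: half second cousins through their mothers (r = 1/64) and second cousins through their fathers (r = 1/32).
r = 1/64 + 1/32 = 3/64 = 0.046875.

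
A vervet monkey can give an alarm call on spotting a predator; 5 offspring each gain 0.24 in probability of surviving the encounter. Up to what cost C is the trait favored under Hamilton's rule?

0.6

r to an offspring = 1/2 (one parent–offspring link: r = (1/2)^1 = 1/2).
Hamilton's rule: n·r·B > C, so the trait is favored while C < n·r·B = 5·0.5·0.24 = 0.6.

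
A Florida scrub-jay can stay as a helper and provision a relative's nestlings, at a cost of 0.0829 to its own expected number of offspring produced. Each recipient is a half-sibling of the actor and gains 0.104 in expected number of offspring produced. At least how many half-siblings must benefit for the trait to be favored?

4

r to a half-sibling = 1/4 (half-sibs share one parent — one path of length 2: r = (1/2)^2 = 1/4).
Hamilton's rule: n·r·B > C  ⇒  n > C/(r·B) = 0.0829/(0.25·0.104) = 3.188.
The smallest integer exceeding 3.188 is 4.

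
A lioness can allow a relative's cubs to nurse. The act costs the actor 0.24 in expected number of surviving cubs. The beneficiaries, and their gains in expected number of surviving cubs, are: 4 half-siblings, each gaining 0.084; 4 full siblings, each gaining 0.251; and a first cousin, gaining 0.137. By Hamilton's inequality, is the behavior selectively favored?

Hamilton's rule: the trait is favored when the sum of r·B over every recipient exceeds the actor's cost C.
r to a half-sibling = 0.25 (half-sibs share one parent — one path of length 2: r = (1/2)^2 = 1/4).
r to a full sibling = 0.5 (full sibs share both parents — two paths of length 2: r = 2·(1/2)^2 = 1/2).
r to a first cousin = 1/8 (first cousins share one grandparent pair — two paths of length 4: r = 2·(1/2)^4 = 1/8).
Summing one r·B term per recipient: 4·0.25·0.084 + 4·0.5·0.251 + 1·0.125·0.137 = 0.603125.
0.603125 > 0.24: the indirect benefit exceeds the cost.

Yes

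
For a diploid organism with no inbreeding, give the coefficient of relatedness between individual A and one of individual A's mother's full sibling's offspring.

Each parent–offspring link contributes a factor of 1/2, and independent paths through distinct common ancestors add.
First cousins share one grandparent pair — two paths of length 4: r = 2·(1/2)^4 = 1/8.

0.125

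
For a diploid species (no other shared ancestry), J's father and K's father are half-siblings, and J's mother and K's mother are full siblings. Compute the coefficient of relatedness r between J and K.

0.1875

Independent pedigree routes through distinct common ancestors add.
J and K are related in two ways: half first cousins through their fathers (r = 1/16) and first cousins through their mothers (r = 1/8).
r = 1/16 + 1/8 = 0.1875.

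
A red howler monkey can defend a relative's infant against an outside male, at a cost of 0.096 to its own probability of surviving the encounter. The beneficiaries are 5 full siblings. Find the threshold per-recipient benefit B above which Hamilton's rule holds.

0.0384

r to a full sibling = 0.5 (full sibs share both parents — two paths of length 2: r = 2·(1/2)^2 = 1/2).
Hamilton's rule with n recipients of equal r: n·r·B > C, so B > C/(n·r) = 0.096/(5·0.5) = 0.0384.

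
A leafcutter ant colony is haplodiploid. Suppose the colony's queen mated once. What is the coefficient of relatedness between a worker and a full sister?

0.75

Haplodiploid full sisters inherit their father's entire haploid genome identically (contributing 1/2) and on average half of their mother's contribution (1/2 · 1/2 = 1/4); r = 1/2 + 1/4 = 3/4.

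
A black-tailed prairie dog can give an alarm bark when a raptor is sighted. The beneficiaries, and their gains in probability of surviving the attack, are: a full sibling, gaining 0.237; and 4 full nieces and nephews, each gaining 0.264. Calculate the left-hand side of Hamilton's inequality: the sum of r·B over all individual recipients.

0.3825

r to a full sibling = 1/2 (full sibs share both parents — two paths of length 2: r = 2·(1/2)^2 = 1/2).
r to a full niece or nephew = 1/4 (full aunt/uncle↔niece/nephew: two paths of length 3 through the shared grandparent pair: r = 2·(1/2)^3 = 1/4).
Summing one r·B term per recipient: 1·0.5·0.237 + 4·0.25·0.264 = 0.3825.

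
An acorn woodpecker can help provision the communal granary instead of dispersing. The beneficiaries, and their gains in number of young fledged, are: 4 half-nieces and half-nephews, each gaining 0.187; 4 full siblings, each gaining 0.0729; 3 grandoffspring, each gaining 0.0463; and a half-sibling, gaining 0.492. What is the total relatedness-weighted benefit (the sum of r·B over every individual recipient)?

0.397025

r to a half-niece or half-nephew = 1/8 (half-aunt/uncle↔niece/nephew: one path of length 3: r = (1/2)^3 = 1/8).
r to a full sibling = 0.5 (full sibs share both parents — two paths of length 2: r = 2·(1/2)^2 = 1/2).
r to a grandoffspring = 1/4 (two parent–offspring links: r = (1/2)^2 = 1/4).
r to a half-sibling = 0.25 (half-sibs share one parent — one path of length 2: r = (1/2)^2 = 1/4).
Summing one r·B term per recipient: 4·0.125·0.187 + 4·0.5·0.0729 + 3·0.25·0.0463 + 1·0.25·0.492 = 0.397025.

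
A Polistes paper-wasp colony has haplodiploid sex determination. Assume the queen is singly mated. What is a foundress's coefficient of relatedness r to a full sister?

0.75

Haplodiploid full sisters inherit their father's entire haploid genome identically (contributing 1/2) and on average half of their mother's contribution (1/2 · 1/2 = 1/4); r = 1/2 + 1/4 = 3/4.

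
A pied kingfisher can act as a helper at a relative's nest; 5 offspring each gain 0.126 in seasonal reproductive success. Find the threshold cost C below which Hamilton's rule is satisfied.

0.315

r to an offspring = 1/2 (one parent–offspring link: r = (1/2)^1 = 1/2).
Hamilton's rule: n·r·B > C, so the trait is favored while C < n·r·B = 5·0.5·0.126 = 0.315.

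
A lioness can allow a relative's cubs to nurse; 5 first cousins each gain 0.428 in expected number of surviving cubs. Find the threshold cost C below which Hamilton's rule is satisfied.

r to a first cousin = 0.125 (first cousins share one grandparent pair — two paths of length 4: r = 2·(1/2)^4 = 1/8).
Hamilton's rule: n·r·B > C, so the trait is favored while C < n·r·B = 5·0.125·0.428 = 0.2675.

0.2675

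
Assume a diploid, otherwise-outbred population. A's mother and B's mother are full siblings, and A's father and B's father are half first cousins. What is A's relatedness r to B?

With two independent routes of shared ancestry, r is the sum of the two contributions.
A and B are related in two ways: first cousins through their mothers (r = 1/8) and half second cousins through their fathers (r = 1/64).
r = 1/8 + 1/64 = 0.140625.

0.140625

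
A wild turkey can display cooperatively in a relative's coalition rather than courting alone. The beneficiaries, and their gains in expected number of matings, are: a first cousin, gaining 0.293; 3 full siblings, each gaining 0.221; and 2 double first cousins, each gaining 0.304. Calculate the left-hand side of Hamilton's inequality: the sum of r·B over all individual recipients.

0.520125

r to a first cousin = 1/8 (first cousins share one grandparent pair — two paths of length 4: r = 2·(1/2)^4 = 1/8).
r to a full sibling = 0.5 (full sibs share both parents — two paths of length 2: r = 2·(1/2)^2 = 1/2).
r to a double first cousin = 1/4 (double first cousins share both grandparent pairs — four paths of length 4: r = 4·(1/2)^4 = 1/4).
Summing one r·B term per recipient: 1·0.125·0.293 + 3·0.5·0.221 + 2·0.25·0.304 = 0.520125.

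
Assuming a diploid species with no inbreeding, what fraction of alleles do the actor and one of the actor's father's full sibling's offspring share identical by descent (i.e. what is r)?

Each parent–offspring link contributes a factor of 1/2, and independent paths through distinct common ancestors add.
First cousins share one grandparent pair — two paths of length 4: r = 2·(1/2)^4 = 1/8.

0.125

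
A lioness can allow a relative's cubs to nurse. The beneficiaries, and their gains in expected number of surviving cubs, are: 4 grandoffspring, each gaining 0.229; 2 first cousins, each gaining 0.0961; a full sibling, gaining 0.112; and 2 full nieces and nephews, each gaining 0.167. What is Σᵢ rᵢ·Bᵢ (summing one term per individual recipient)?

r to a grandoffspring = 0.25 (two parent–offspring links: r = (1/2)^2 = 1/4).
r to a first cousin = 0.125 (first cousins share one grandparent pair — two paths of length 4: r = 2·(1/2)^4 = 1/8).
r to a full sibling = 1/2 (full sibs share both parents — two paths of length 2: r = 2·(1/2)^2 = 1/2).
r to a full niece or nephew = 0.25 (full aunt/uncle↔niece/nephew: two paths of length 3 through the shared grandparent pair: r = 2·(1/2)^3 = 1/4).
Summing one r·B term per recipient: 4·0.25·0.229 + 2·0.125·0.0961 + 1·0.5·0.112 + 2·0.25·0.167 = 0.392525.

0.392525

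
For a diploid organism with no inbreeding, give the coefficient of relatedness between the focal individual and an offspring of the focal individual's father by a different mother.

0.25

Each parent–offspring link contributes a factor of 1/2, and independent paths through distinct common ancestors add.
Half-sibs share one parent — one path of length 2: r = (1/2)^2 = 1/4.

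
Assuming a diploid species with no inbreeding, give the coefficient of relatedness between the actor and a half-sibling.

Half-sibs share one parent — one path of length 2: r = (1/2)^2 = 1/4.

0.25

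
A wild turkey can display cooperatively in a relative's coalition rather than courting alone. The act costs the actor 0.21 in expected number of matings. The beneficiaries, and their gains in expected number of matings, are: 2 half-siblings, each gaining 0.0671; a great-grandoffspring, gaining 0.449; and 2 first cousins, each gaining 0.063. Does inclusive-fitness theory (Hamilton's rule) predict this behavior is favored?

Hamilton's rule: the trait is favored when the sum of r·B over every recipient exceeds the actor's cost C.
r to a half-sibling = 1/4 (half-sibs share one parent — one path of length 2: r = (1/2)^2 = 1/4).
r to a great-grandoffspring = 0.125 (three parent–offspring links: r = (1/2)^3 = 1/8).
r to a first cousin = 0.125 (first cousins share one grandparent pair — two paths of length 4: r = 2·(1/2)^4 = 1/8).
Summing one r·B term per recipient: 2·0.25·0.0671 + 1·0.125·0.449 + 2·0.125·0.063 = 0.105425.
0.105425 < 0.21: the indirect benefit is less than the cost.

No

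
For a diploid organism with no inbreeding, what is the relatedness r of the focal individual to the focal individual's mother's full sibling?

Each parent–offspring link contributes a factor of 1/2, and independent paths through distinct common ancestors add.
Full aunt/uncle↔niece/nephew: two paths of length 3 through the shared grandparent pair: r = 2·(1/2)^3 = 1/4.

0.25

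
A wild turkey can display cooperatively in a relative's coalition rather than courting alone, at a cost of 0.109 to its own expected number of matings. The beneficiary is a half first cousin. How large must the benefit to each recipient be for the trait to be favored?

r to a half first cousin = 1/16 (half first cousins share one grandparent — one path of length 4: r = (1/2)^4 = 1/16).
Hamilton's rule with n recipients of equal r: n·r·B > C, so B > C/(n·r) = 0.109/(1·0.0625) = 1.744.

1.744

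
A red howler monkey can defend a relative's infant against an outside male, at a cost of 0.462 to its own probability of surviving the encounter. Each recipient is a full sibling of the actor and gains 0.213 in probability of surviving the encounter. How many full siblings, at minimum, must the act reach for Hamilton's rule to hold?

r to a full sibling = 1/2 (full sibs share both parents — two paths of length 2: r = 2·(1/2)^2 = 1/2).
Hamilton's rule: n·r·B > C  ⇒  n > C/(r·B) = 0.462/(0.5·0.213) = 4.338.
The smallest integer exceeding 4.338 is 5.

5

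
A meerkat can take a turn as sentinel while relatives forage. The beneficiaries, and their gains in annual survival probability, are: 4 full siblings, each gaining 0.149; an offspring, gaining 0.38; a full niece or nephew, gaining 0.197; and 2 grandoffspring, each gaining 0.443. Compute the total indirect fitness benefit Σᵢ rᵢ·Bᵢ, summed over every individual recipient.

0.75875

r to a full sibling = 1/2 (full sibs share both parents — two paths of length 2: r = 2·(1/2)^2 = 1/2).
r to an offspring = 0.5 (one parent–offspring link: r = (1/2)^1 = 1/2).
r to a full niece or nephew = 0.25 (full aunt/uncle↔niece/nephew: two paths of length 3 through the shared grandparent pair: r = 2·(1/2)^3 = 1/4).
r to a grandoffspring = 1/4 (two parent–offspring links: r = (1/2)^2 = 1/4).
Summing one r·B term per recipient: 4·0.5·0.149 + 1·0.5·0.38 + 1·0.25·0.197 + 2·0.25·0.443 = 0.75875.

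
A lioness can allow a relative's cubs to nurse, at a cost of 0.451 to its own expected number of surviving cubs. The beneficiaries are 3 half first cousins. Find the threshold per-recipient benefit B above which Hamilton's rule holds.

2.4053

r to a half first cousin = 1/16 (half first cousins share one grandparent — one path of length 4: r = (1/2)^4 = 1/16).
Hamilton's rule with n recipients of equal r: n·r·B > C, so B > C/(n·r) = 0.451/(3·0.0625) = 2.4053.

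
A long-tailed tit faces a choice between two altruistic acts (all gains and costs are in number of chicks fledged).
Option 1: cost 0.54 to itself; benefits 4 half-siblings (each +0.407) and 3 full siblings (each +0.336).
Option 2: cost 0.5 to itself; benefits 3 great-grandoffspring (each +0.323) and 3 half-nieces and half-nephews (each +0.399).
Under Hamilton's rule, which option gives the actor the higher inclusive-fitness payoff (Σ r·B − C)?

Option 1: r to a half-sibling = 0.25.
Option 1: r to a full sibling = 0.5.
Option 1: Σ r·B − C = (4·0.25·0.407 + 3·0.5·0.336) − 0.54 = 0.371.
Option 2: r to a great-grandoffspring = 0.125.
Option 2: r to a half-niece or half-nephew = 0.125.
Option 2: Σ r·B − C = (3·0.125·0.323 + 3·0.125·0.399) − 0.5 = -0.22925.
Option 1 has the higher net inclusive-fitness payoff.

Option 1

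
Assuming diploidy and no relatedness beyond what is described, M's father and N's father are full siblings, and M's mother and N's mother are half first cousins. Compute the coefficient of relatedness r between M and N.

Wright's path rule: contributions from independent ancestry routes add.
M and N are related in two ways: first cousins through their fathers (r = 1/8) and half second cousins through their mothers (r = 1/64).
r = 1/8 + 1/64 = 9/64 = 0.140625.

0.140625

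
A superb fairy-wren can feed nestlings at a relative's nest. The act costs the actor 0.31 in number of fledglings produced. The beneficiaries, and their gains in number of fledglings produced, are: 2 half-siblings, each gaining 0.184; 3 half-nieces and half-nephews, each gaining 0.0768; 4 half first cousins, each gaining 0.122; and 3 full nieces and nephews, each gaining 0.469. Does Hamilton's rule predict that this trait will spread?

Hamilton's rule: the trait is favored when the sum of r·B over every recipient exceeds the actor's cost C.
r to a half-sibling = 0.25 (half-sibs share one parent — one path of length 2: r = (1/2)^2 = 1/4).
r to a half-niece or half-nephew = 0.125 (half-aunt/uncle↔niece/nephew: one path of length 3: r = (1/2)^3 = 1/8).
r to a half first cousin = 0.0625 (half first cousins share one grandparent — one path of length 4: r = (1/2)^4 = 1/16).
r to a full niece or nephew = 0.25 (full aunt/uncle↔niece/nephew: two paths of length 3 through the shared grandparent pair: r = 2·(1/2)^3 = 1/4).
Summing one r·B term per recipient: 2·0.25·0.184 + 3·0.125·0.0768 + 4·0.0625·0.122 + 3·0.25·0.469 = 0.50305.
0.50305 > 0.31: the indirect benefit exceeds the cost.

Yes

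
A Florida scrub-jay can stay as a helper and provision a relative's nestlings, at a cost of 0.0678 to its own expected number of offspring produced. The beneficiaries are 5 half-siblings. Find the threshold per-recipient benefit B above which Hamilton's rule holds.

r to a half-sibling = 1/4 (half-sibs share one parent — one path of length 2: r = (1/2)^2 = 1/4).
Hamilton's rule with n recipients of equal r: n·r·B > C, so B > C/(n·r) = 0.0678/(5·0.25) = 0.0542.

0.0542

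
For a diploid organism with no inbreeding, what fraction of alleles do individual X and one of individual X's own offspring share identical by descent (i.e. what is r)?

0.5

Each parent–offspring link contributes a factor of 1/2, and independent paths through distinct common ancestors add.
One parent–offspring link: r = (1/2)^1 = 1/2.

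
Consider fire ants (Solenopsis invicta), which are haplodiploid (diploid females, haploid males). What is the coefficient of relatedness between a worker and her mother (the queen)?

0.5

One meiotic link between diploid queen and diploid daughter: r = 1/2.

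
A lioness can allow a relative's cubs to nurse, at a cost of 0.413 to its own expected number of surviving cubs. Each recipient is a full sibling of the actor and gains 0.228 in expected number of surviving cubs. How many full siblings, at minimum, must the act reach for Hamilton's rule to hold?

r to a full sibling = 1/2 (full sibs share both parents — two paths of length 2: r = 2·(1/2)^2 = 1/2).
Hamilton's rule: n·r·B > C  ⇒  n > C/(r·B) = 0.413/(0.5·0.228) = 3.623.
The smallest integer exceeding 3.623 is 4.

4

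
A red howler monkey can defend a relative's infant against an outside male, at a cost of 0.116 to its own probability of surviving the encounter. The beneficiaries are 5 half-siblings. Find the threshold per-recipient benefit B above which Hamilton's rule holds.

0.0928

r to a half-sibling = 1/4 (half-sibs share one parent — one path of length 2: r = (1/2)^2 = 1/4).
Hamilton's rule with n recipients of equal r: n·r·B > C, so B > C/(n·r) = 0.116/(5·0.25) = 0.0928.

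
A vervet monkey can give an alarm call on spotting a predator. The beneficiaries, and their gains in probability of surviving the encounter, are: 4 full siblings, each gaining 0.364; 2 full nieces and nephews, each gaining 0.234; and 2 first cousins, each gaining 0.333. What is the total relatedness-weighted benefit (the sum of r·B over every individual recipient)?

0.92825

r to a full sibling = 1/2 (full sibs share both parents — two paths of length 2: r = 2·(1/2)^2 = 1/2).
r to a full niece or nephew = 0.25 (full aunt/uncle↔niece/nephew: two paths of length 3 through the shared grandparent pair: r = 2·(1/2)^3 = 1/4).
r to a first cousin = 0.125 (first cousins share one grandparent pair — two paths of length 4: r = 2·(1/2)^4 = 1/8).
Summing one r·B term per recipient: 4·0.5·0.364 + 2·0.25·0.234 + 2·0.125·0.333 = 0.92825.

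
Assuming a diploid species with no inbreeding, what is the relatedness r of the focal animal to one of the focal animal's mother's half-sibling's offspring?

Each parent–offspring link contributes a factor of 1/2, and independent paths through distinct common ancestors add.
Half first cousins share one grandparent — one path of length 4: r = (1/2)^4 = 1/16.

0.0625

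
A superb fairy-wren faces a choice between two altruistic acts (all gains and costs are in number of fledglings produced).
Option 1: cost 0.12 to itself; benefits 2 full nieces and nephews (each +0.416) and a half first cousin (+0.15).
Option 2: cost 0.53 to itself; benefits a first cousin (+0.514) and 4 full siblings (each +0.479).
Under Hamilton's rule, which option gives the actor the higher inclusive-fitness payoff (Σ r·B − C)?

Option 1: r to a full niece or nephew = 0.25.
Option 1: r to a half first cousin = 0.0625.
Option 1: Σ r·B − C = (2·0.25·0.416 + 1·0.0625·0.15) − 0.12 = 0.097375.
Option 2: r to a first cousin = 0.125.
Option 2: r to a full sibling = 0.5.
Option 2: Σ r·B − C = (1·0.125·0.514 + 4·0.5·0.479) − 0.53 = 0.49225.
Option 2 has the higher net inclusive-fitness payoff.

Option 2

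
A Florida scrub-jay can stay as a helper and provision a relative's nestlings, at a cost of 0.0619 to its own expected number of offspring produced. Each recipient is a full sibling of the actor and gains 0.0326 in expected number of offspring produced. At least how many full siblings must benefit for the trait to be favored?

r to a full sibling = 1/2 (full sibs share both parents — two paths of length 2: r = 2·(1/2)^2 = 1/2).
Hamilton's rule: n·r·B > C  ⇒  n > C/(r·B) = 0.0619/(0.5·0.0326) = 3.798.
The smallest integer exceeding 3.798 is 4.

4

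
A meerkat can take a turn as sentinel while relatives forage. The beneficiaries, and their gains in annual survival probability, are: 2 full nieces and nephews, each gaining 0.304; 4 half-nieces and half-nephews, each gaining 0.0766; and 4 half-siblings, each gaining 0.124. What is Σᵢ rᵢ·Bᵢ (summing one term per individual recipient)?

r to a full niece or nephew = 0.25 (full aunt/uncle↔niece/nephew: two paths of length 3 through the shared grandparent pair: r = 2·(1/2)^3 = 1/4).
r to a half-niece or half-nephew = 0.125 (half-aunt/uncle↔niece/nephew: one path of length 3: r = (1/2)^3 = 1/8).
r to a half-sibling = 1/4 (half-sibs share one parent — one path of length 2: r = (1/2)^2 = 1/4).
Summing one r·B term per recipient: 2·0.25·0.304 + 4·0.125·0.0766 + 4·0.25·0.124 = 0.3143.

0.3143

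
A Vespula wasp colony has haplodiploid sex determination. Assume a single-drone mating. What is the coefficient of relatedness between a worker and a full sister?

Haplodiploid full sisters inherit their father's entire haploid genome identically (contributing 1/2) and on average half of their mother's contribution (1/2 · 1/2 = 1/4); r = 1/2 + 1/4 = 3/4.

0.75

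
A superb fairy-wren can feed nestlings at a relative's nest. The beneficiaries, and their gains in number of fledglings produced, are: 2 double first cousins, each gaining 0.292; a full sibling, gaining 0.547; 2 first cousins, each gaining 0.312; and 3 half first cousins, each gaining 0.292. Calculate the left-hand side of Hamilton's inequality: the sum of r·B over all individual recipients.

r to a double first cousin = 1/4 (double first cousins share both grandparent pairs — four paths of length 4: r = 4·(1/2)^4 = 1/4).
r to a full sibling = 0.5 (full sibs share both parents — two paths of length 2: r = 2·(1/2)^2 = 1/2).
r to a first cousin = 1/8 (first cousins share one grandparent pair — two paths of length 4: r = 2·(1/2)^4 = 1/8).
r to a half first cousin = 0.0625 (half first cousins share one grandparent — one path of length 4: r = (1/2)^4 = 1/16).
Summing one r·B term per recipient: 2·0.25·0.292 + 1·0.5·0.547 + 2·0.125·0.312 + 3·0.0625·0.292 = 0.55225.

0.55225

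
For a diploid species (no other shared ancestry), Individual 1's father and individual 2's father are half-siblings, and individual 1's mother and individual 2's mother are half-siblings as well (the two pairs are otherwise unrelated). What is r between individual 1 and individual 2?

With two independent routes of shared ancestry, r is the sum of the two contributions.
Individual 1 and individual 2 are related in two ways: half first cousins through their fathers (r = 1/16) and half first cousins through their mothers (r = 1/16).
r = 1/16 + 1/16 = 1/8 = 0.125.

0.125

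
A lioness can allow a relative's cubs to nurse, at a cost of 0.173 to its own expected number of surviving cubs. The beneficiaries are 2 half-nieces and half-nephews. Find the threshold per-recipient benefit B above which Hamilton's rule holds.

0.692

r to a half-niece or half-nephew = 1/8 (half-aunt/uncle↔niece/nephew: one path of length 3: r = (1/2)^3 = 1/8).
Hamilton's rule with n recipients of equal r: n·r·B > C, so B > C/(n·r) = 0.173/(2·0.125) = 0.692.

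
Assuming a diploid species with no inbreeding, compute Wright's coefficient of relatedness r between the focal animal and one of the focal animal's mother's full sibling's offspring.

Each parent–offspring link contributes a factor of 1/2, and independent paths through distinct common ancestors add.
First cousins share one grandparent pair — two paths of length 4: r = 2·(1/2)^4 = 1/8.

0.125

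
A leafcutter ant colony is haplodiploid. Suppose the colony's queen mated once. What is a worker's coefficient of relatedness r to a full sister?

0.75

Haplodiploid full sisters inherit their father's entire haploid genome identically (contributing 1/2) and on average half of their mother's contribution (1/2 · 1/2 = 1/4); r = 1/2 + 1/4 = 3/4.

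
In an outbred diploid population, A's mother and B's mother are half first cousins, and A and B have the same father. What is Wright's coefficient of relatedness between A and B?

0.265625

Relatedness sums over independent paths through distinct common ancestors.
A and B are related in two ways: half second cousins through their mothers (r = 1/64) and half-sibs through their shared father (r = 1/4).
r = 1/64 + 1/4 = 0.265625.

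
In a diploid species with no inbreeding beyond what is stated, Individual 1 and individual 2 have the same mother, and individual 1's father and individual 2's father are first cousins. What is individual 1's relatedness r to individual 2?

With two independent routes of shared ancestry, r is the sum of the two contributions.
Individual 1 and individual 2 are related in two ways: half-sibs through their shared mother (r = 1/4) and second cousins through their fathers (r = 1/32).
r = 1/4 + 1/32 = 0.28125.

0.28125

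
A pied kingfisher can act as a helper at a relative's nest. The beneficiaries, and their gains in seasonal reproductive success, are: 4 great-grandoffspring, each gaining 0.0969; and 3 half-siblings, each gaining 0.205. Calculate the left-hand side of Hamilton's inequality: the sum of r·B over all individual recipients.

r to a great-grandoffspring = 0.125 (three parent–offspring links: r = (1/2)^3 = 1/8).
r to a half-sibling = 0.25 (half-sibs share one parent — one path of length 2: r = (1/2)^2 = 1/4).
Summing one r·B term per recipient: 4·0.125·0.0969 + 3·0.25·0.205 = 0.2022.

0.2022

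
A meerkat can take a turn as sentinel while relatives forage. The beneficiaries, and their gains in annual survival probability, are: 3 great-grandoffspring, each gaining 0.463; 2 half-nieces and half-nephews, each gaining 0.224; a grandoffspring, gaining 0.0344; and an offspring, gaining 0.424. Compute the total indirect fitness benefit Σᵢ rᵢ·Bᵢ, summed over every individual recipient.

r to a great-grandoffspring = 1/8 (three parent–offspring links: r = (1/2)^3 = 1/8).
r to a half-niece or half-nephew = 1/8 (half-aunt/uncle↔niece/nephew: one path of length 3: r = (1/2)^3 = 1/8).
r to a grandoffspring = 1/4 (two parent–offspring links: r = (1/2)^2 = 1/4).
r to an offspring = 1/2 (one parent–offspring link: r = (1/2)^1 = 1/2).
Summing one r·B term per recipient: 3·0.125·0.463 + 2·0.125·0.224 + 1·0.25·0.0344 + 1·0.5·0.424 = 0.450225.

0.450225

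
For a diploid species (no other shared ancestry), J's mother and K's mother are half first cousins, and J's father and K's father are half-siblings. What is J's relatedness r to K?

0.078125

Relatedness sums over independent paths through distinct common ancestors.
J and K are related in two ways: half second cousins through their mothers (r = 1/64) and half first cousins through their fathers (r = 1/16).
r = 1/64 + 1/16 = 5/64 = 0.078125.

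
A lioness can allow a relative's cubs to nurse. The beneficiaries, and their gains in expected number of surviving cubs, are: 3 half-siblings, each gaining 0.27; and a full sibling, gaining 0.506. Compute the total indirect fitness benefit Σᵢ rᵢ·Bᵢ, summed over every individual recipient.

r to a half-sibling = 0.25 (half-sibs share one parent — one path of length 2: r = (1/2)^2 = 1/4).
r to a full sibling = 1/2 (full sibs share both parents — two paths of length 2: r = 2·(1/2)^2 = 1/2).
Summing one r·B term per recipient: 3·0.25·0.27 + 1·0.5·0.506 = 0.4555.

0.4555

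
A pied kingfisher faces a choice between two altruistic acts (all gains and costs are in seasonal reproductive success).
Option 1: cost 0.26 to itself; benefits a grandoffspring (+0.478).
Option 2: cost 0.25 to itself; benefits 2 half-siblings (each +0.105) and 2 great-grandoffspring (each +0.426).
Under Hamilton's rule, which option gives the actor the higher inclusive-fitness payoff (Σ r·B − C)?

Option 1: r to a grandoffspring = 0.25.
Option 1: Σ r·B − C = (1·0.25·0.478) − 0.26 = -0.1405.
Option 2: r to a half-sibling = 0.25.
Option 2: r to a great-grandoffspring = 0.125.
Option 2: Σ r·B − C = (2·0.25·0.105 + 2·0.125·0.426) − 0.25 = -0.091.
Option 2 has the higher net inclusive-fitness payoff.

Option 2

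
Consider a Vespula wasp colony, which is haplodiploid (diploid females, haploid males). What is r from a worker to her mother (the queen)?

0.5

One meiotic link between diploid queen and diploid daughter: r = 1/2.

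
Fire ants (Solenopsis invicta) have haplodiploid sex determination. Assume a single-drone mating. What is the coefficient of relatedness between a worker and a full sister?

0.75

Haplodiploid full sisters inherit their father's entire haploid genome identically (contributing 1/2) and on average half of their mother's contribution (1/2 · 1/2 = 1/4); r = 1/2 + 1/4 = 3/4.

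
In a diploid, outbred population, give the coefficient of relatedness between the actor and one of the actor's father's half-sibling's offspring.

0.0625

Each parent–offspring link contributes a factor of 1/2, and independent paths through distinct common ancestors add.
Half first cousins share one grandparent — one path of length 4: r = (1/2)^4 = 1/16.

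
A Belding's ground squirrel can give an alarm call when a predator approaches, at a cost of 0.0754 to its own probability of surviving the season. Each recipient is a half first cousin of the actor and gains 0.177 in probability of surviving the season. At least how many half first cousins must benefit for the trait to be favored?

r to a half first cousin = 1/16 (half first cousins share one grandparent — one path of length 4: r = (1/2)^4 = 1/16).
Hamilton's rule: n·r·B > C  ⇒  n > C/(r·B) = 0.0754/(0.0625·0.177) = 6.816.
The smallest integer exceeding 6.816 is 7.

7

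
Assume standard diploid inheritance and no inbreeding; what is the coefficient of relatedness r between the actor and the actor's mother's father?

Each parent–offspring link contributes a factor of 1/2, and independent paths through distinct common ancestors add.
Two parent–offspring links: r = (1/2)^2 = 1/4.

0.25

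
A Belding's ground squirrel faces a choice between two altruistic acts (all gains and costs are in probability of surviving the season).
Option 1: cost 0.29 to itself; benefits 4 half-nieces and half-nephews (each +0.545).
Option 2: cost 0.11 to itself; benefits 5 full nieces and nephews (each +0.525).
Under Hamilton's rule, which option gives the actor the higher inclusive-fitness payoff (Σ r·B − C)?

Option 2

Option 1: r to a half-niece or half-nephew = 0.125.
Option 1: Σ r·B − C = (4·0.125·0.545) − 0.29 = -0.0175.
Option 2: r to a full niece or nephew = 0.25.
Option 2: Σ r·B − C = (5·0.25·0.525) − 0.11 = 0.54625.
Option 2 has the higher net inclusive-fitness payoff.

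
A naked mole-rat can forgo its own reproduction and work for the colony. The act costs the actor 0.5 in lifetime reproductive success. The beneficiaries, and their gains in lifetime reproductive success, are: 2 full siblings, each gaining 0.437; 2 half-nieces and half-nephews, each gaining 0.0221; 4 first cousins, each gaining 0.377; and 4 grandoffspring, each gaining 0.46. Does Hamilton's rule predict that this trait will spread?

Yes

Hamilton's rule: the trait is favored when the sum of r·B over every recipient exceeds the actor's cost C.
r to a full sibling = 0.5 (full sibs share both parents — two paths of length 2: r = 2·(1/2)^2 = 1/2).
r to a half-niece or half-nephew = 1/8 (half-aunt/uncle↔niece/nephew: one path of length 3: r = (1/2)^3 = 1/8).
r to a first cousin = 0.125 (first cousins share one grandparent pair — two paths of length 4: r = 2·(1/2)^4 = 1/8).
r to a grandoffspring = 1/4 (two parent–offspring links: r = (1/2)^2 = 1/4).
Summing one r·B term per recipient: 2·0.5·0.437 + 2·0.125·0.0221 + 4·0.125·0.377 + 4·0.25·0.46 = 1.091025.
1.091025 > 0.5: the indirect benefit exceeds the cost.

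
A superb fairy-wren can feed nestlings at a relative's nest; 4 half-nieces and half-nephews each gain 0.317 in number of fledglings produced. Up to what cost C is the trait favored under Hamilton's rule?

0.1585

r to a half-niece or half-nephew = 1/8 (half-aunt/uncle↔niece/nephew: one path of length 3: r = (1/2)^3 = 1/8).
Hamilton's rule: n·r·B > C, so the trait is favored while C < n·r·B = 4·0.125·0.317 = 0.1585.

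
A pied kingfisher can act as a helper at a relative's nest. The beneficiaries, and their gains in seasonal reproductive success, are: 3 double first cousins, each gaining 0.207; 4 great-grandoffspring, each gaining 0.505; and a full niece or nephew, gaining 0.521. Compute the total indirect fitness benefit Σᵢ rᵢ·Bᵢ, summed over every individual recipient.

r to a double first cousin = 0.25 (double first cousins share both grandparent pairs — four paths of length 4: r = 4·(1/2)^4 = 1/4).
r to a great-grandoffspring = 0.125 (three parent–offspring links: r = (1/2)^3 = 1/8).
r to a full niece or nephew = 1/4 (full aunt/uncle↔niece/nephew: two paths of length 3 through the shared grandparent pair: r = 2·(1/2)^3 = 1/4).
Summing one r·B term per recipient: 3·0.25·0.207 + 4·0.125·0.505 + 1·0.25·0.521 = 0.538.

0.538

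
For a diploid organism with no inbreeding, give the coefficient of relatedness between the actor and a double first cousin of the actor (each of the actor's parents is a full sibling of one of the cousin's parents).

Each parent–offspring link contributes a factor of 1/2, and independent paths through distinct common ancestors add.
Double first cousins share both grandparent pairs — four paths of length 4: r = 4·(1/2)^4 = 1/4.

0.25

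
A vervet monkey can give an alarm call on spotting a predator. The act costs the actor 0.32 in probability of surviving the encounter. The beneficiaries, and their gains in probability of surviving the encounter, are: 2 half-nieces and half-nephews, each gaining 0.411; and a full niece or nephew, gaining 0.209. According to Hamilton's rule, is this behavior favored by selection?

Hamilton's rule: the trait is favored when the sum of r·B over every recipient exceeds the actor's cost C.
r to a half-niece or half-nephew = 0.125 (half-aunt/uncle↔niece/nephew: one path of length 3: r = (1/2)^3 = 1/8).
r to a full niece or nephew = 1/4 (full aunt/uncle↔niece/nephew: two paths of length 3 through the shared grandparent pair: r = 2·(1/2)^3 = 1/4).
Summing one r·B term per recipient: 2·0.125·0.411 + 1·0.25·0.209 = 0.155.
0.155 < 0.32: the indirect benefit is less than the cost.

No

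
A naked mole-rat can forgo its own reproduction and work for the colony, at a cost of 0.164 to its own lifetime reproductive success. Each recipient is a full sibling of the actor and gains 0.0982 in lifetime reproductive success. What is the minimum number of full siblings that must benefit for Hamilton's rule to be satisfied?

r to a full sibling = 1/2 (full sibs share both parents — two paths of length 2: r = 2·(1/2)^2 = 1/2).
Hamilton's rule: n·r·B > C  ⇒  n > C/(r·B) = 0.164/(0.5·0.0982) = 3.34.
The smallest integer exceeding 3.34 is 4.

4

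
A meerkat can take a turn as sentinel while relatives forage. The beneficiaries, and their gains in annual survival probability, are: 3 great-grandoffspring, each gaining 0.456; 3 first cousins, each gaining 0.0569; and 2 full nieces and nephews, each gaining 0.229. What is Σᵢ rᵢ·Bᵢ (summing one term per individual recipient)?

r to a great-grandoffspring = 1/8 (three parent–offspring links: r = (1/2)^3 = 1/8).
r to a first cousin = 1/8 (first cousins share one grandparent pair — two paths of length 4: r = 2·(1/2)^4 = 1/8).
r to a full niece or nephew = 0.25 (full aunt/uncle↔niece/nephew: two paths of length 3 through the shared grandparent pair: r = 2·(1/2)^3 = 1/4).
Summing one r·B term per recipient: 3·0.125·0.456 + 3·0.125·0.0569 + 2·0.25·0.229 = 0.3068375.

0.3068375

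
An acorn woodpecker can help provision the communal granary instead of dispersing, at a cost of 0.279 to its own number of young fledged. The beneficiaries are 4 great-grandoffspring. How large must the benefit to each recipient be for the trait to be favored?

0.558

r to a great-grandoffspring = 1/8 (three parent–offspring links: r = (1/2)^3 = 1/8).
Hamilton's rule with n recipients of equal r: n·r·B > C, so B > C/(n·r) = 0.279/(4·0.125) = 0.558.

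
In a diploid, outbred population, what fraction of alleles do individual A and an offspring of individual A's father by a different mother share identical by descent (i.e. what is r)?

0.25

Each parent–offspring link contributes a factor of 1/2, and independent paths through distinct common ancestors add.
Half-sibs share one parent — one path of length 2: r = (1/2)^2 = 1/4.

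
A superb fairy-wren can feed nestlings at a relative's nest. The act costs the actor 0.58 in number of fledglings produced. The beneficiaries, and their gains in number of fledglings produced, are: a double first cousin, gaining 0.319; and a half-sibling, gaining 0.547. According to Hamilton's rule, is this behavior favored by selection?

No

Hamilton's rule: the trait is favored when the sum of r·B over every recipient exceeds the actor's cost C.
r to a double first cousin = 1/4 (double first cousins share both grandparent pairs — four paths of length 4: r = 4·(1/2)^4 = 1/4).
r to a half-sibling = 1/4 (half-sibs share one parent — one path of length 2: r = (1/2)^2 = 1/4).
Summing one r·B term per recipient: 1·0.25·0.319 + 1·0.25·0.547 = 0.2165.
0.2165 < 0.58: the indirect benefit is less than the cost.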